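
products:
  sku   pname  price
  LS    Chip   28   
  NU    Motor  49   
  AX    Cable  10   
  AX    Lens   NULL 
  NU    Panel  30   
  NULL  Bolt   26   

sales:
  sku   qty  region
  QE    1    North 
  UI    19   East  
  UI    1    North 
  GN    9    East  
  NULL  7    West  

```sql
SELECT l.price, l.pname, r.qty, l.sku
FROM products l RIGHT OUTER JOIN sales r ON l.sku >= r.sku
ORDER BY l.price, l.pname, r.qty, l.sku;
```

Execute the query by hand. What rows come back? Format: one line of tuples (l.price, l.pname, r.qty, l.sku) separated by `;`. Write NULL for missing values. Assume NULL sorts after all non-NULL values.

(28, Chip, 9, LS); (30, Panel, 9, NU); (49, Motor, 9, NU); (NULL, NULL, 1, NULL); (NULL, NULL, 1, NULL); (NULL, NULL, 7, NULL); (NULL, NULL, 19, NULL)

RIGHT JOIN keeps every row from `sales`; unmatched rows get NULL for `products`'s columns.
Matching on l.sku >= r.sku. A NULL in a compared column never satisfies the condition.
- sku=LS: 1 matching r row(s), so 1 row(s) emitted.
- sku=NU: 1 matching r row(s), so 1 row(s) emitted.
- sku=AX: no matching r row.
- sku=AX: no matching r row.
- sku=NU: 1 matching r row(s), so 1 row(s) emitted.
- sku=NULL: no matching r row.
- plus 4 unmatched r row(s), each kept with NULL l columns.
After projecting and ordering:
l.price | l.pname | r.qty | l.sku
28 | Chip | 9 | LS
30 | Panel | 9 | NU
49 | Motor | 9 | NU
NULL | NULL | 1 | NULL
NULL | NULL | 1 | NULL
NULL | NULL | 7 | NULL
NULL | NULL | 19 | NULL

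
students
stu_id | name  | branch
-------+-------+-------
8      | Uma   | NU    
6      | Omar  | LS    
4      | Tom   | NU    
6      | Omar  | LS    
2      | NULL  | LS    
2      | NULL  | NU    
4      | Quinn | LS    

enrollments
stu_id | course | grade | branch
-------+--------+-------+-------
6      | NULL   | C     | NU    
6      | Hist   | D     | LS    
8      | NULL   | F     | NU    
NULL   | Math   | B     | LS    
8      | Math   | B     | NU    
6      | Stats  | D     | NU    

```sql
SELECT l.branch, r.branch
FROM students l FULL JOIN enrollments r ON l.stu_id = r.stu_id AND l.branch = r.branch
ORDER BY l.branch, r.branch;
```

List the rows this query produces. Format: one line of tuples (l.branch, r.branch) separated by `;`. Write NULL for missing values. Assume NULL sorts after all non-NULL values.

FULL OUTER JOIN keeps every row from both sides; unmatched rows get NULL for the other side's columns.
Matching on l.stu_id = r.stu_id AND l.branch = r.branch. A NULL in a compared column never satisfies the condition.
- stu_id=8, branch=NU: 2 matching r row(s), so 2 row(s) emitted.
- stu_id=6, branch=LS: 1 matching r row(s), so 1 row(s) emitted.
- stu_id=4, branch=NU: no r row matches, row kept with r columns NULL.
- stu_id=6, branch=LS: 1 matching r row(s), so 1 row(s) emitted.
- stu_id=2, branch=LS: no r row matches, row kept with r columns NULL.
- stu_id=2, branch=NU: no r row matches, row kept with r columns NULL.
- stu_id=4, branch=LS: no r row matches, row kept with r columns NULL.
- plus 3 unmatched r row(s), each kept with NULL l columns.

(LS, LS); (LS, LS); (LS, NULL); (LS, NULL); (NU, NU); (NU, NU); (NU, NULL); (NU, NULL); (NULL, LS); (NULL, NU); (NULL, NU)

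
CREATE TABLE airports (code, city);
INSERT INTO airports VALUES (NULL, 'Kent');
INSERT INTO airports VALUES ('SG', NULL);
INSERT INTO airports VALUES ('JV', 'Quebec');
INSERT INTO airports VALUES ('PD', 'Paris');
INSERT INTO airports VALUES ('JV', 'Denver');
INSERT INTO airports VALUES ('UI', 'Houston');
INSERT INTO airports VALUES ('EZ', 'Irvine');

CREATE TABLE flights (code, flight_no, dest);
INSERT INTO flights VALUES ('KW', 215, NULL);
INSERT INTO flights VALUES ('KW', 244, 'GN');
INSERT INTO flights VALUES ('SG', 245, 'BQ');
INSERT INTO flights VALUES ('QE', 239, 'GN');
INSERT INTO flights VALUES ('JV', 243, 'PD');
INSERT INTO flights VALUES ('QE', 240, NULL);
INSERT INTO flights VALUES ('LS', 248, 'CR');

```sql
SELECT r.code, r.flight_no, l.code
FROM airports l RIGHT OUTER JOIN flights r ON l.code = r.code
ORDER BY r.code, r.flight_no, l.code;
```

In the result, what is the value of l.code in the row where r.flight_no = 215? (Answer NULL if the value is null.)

RIGHT JOIN keeps every row from `flights`; unmatched rows get NULL for `airports`'s columns.
Matching on l.code = r.code. A NULL in a compared column never satisfies the condition.
- l (code=NULL) has no partner in r.
- l (code=SG) pairs with 1 row(s) of r.
- l (code=JV) pairs with 1 row(s) of r.
- l (code=PD) has no partner in r.
- l (code=JV) pairs with 1 row(s) of r.
- l (code=UI) has no partner in r.
- l (code=EZ) has no partner in r.
- 5 r row(s) had no l match → kept, l columns NULL.

NULL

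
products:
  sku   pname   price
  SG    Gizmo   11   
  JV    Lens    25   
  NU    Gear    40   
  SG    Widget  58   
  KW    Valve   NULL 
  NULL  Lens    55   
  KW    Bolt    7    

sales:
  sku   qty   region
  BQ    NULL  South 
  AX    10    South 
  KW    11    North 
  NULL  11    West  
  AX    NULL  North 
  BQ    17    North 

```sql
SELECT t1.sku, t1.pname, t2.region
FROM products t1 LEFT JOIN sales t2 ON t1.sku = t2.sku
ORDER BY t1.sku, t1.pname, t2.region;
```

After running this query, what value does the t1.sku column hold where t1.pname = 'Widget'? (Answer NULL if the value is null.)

SG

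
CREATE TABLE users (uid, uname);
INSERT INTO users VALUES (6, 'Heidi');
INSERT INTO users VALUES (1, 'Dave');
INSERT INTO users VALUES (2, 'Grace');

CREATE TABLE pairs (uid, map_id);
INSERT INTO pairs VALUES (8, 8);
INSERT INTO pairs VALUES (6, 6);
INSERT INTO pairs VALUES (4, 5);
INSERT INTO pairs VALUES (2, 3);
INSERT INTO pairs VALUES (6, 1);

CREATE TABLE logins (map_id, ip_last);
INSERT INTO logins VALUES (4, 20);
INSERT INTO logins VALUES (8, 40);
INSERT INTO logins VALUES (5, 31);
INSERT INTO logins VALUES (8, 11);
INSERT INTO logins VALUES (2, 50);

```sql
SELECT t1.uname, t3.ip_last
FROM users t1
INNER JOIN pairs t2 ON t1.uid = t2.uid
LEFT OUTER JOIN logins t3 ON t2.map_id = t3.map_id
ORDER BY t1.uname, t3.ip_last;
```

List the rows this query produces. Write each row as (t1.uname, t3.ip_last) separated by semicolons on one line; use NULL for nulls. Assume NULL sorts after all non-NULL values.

Joins associate left-to-right: users INNER JOIN pairs on uid gives 3 intermediate row(s).
Then LEFT JOIN `logins t3` on map_id: each of those 3 rows is kept; rows whose t2.map_id has no match in t3 get NULL for t3's columns.

(Grace, NULL); (Heidi, NULL); (Heidi, NULL)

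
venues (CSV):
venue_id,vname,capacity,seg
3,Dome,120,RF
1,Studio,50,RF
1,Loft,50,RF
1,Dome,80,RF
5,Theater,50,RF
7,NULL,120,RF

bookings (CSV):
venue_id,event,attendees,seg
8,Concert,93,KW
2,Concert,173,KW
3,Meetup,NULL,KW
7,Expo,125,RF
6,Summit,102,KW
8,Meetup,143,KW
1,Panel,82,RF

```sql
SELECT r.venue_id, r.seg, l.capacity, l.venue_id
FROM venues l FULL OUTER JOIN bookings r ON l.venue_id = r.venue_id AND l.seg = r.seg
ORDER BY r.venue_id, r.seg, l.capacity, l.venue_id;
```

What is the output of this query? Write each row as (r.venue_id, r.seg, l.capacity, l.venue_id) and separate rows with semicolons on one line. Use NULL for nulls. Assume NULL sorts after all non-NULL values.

(1, RF, 50, 1); (1, RF, 50, 1); (1, RF, 80, 1); (2, KW, NULL, NULL); (3, KW, NULL, NULL); (6, KW, NULL, NULL); (7, RF, 120, 7); (8, KW, NULL, NULL); (8, KW, NULL, NULL); (NULL, NULL, 50, 5); (NULL, NULL, 120, 3)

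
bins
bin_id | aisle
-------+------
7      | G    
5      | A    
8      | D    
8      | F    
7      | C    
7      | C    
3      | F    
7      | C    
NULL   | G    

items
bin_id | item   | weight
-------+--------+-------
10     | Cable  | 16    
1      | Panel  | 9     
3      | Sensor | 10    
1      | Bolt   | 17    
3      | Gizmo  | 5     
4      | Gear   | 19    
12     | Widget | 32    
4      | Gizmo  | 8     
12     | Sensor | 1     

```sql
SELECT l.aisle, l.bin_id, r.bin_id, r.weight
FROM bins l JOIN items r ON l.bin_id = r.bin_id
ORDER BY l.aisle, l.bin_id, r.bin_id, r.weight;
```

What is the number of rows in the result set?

2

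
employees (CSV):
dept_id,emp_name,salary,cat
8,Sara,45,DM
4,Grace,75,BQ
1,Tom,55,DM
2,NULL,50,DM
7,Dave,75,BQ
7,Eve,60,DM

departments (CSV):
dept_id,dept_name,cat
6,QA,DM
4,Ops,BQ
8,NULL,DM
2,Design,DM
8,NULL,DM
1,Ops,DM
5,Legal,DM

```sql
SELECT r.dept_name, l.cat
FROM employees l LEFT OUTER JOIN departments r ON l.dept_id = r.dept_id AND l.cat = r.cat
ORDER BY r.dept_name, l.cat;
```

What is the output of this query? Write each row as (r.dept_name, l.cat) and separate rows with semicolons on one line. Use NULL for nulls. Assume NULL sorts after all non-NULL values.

LEFT JOIN keeps every row from `employees`; unmatched rows get NULL for `departments`'s columns.
Matching on l.dept_id = r.dept_id AND l.cat = r.cat.
Matched pairs: 5; unmatched l rows kept: 2.

(Design, DM); (Ops, BQ); (Ops, DM); (NULL, BQ); (NULL, DM); (NULL, DM); (NULL, DM)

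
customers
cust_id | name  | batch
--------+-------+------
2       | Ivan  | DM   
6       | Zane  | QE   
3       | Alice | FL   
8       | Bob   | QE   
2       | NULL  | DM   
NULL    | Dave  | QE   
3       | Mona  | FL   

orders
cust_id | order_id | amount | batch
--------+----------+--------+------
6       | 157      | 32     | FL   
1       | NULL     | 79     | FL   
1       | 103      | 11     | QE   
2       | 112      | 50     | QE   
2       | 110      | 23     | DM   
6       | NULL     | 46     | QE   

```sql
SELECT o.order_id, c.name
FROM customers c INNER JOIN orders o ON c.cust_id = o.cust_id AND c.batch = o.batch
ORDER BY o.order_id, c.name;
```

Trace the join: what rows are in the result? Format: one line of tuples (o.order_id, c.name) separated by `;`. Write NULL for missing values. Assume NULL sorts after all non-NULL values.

(110, Ivan); (110, NULL); (NULL, Zane)

INNER JOIN keeps only pairs where the ON condition holds.
Matching on c.cust_id = o.cust_id AND c.batch = o.batch. A NULL in a compared column never satisfies the condition.
- c row (cust_id=2, batch=DM): matches 1 o row(s) → 1 output row(s).
- c row (cust_id=6, batch=QE): matches 1 o row(s) → 1 output row(s).
- c row (cust_id=3, batch=FL): no match → dropped.
- c row (cust_id=8, batch=QE): no match → dropped.
- c row (cust_id=2, batch=DM): matches 1 o row(s) → 1 output row(s).
- c row (cust_id=NULL, batch=QE): no match → dropped.
- c row (cust_id=3, batch=FL): no match → dropped.
After projecting and ordering:
o.order_id | c.name
110 | Ivan
110 | NULL
NULL | Zane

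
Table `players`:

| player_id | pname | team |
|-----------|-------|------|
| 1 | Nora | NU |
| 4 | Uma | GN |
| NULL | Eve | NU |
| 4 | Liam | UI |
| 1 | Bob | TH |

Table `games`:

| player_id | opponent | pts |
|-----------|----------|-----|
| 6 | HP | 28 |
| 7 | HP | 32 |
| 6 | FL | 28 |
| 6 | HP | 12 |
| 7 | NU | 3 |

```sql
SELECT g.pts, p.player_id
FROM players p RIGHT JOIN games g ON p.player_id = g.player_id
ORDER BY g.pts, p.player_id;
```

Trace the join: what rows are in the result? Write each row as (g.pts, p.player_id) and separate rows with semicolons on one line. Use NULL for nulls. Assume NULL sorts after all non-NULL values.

(3, NULL); (12, NULL); (28, NULL); (28, NULL); (32, NULL)

RIGHT JOIN keeps every row from `games`; unmatched rows get NULL for `players`'s columns.
Matching on p.player_id = g.player_id. A NULL in a compared column never satisfies the condition.
Matched pairs: 0; unmatched g rows kept: 5.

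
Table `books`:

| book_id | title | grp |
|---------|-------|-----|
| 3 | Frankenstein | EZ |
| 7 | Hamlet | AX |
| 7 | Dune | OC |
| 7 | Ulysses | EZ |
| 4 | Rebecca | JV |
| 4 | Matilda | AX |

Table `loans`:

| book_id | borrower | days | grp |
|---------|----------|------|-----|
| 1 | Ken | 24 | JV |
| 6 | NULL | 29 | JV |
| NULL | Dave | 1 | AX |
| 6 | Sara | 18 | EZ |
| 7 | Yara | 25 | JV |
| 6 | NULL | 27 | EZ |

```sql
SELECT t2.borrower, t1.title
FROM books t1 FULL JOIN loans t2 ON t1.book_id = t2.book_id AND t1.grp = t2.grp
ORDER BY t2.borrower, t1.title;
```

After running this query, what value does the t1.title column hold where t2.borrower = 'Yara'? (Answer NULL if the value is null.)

FULL OUTER JOIN keeps every row from both sides; unmatched rows get NULL for the other side's columns.
Matching on t1.book_id = t2.book_id AND t1.grp = t2.grp. A NULL in a compared column never satisfies the condition.
Matched pairs: 0; unmatched t1 rows kept: 6; unmatched t2 rows kept: 6.

NULL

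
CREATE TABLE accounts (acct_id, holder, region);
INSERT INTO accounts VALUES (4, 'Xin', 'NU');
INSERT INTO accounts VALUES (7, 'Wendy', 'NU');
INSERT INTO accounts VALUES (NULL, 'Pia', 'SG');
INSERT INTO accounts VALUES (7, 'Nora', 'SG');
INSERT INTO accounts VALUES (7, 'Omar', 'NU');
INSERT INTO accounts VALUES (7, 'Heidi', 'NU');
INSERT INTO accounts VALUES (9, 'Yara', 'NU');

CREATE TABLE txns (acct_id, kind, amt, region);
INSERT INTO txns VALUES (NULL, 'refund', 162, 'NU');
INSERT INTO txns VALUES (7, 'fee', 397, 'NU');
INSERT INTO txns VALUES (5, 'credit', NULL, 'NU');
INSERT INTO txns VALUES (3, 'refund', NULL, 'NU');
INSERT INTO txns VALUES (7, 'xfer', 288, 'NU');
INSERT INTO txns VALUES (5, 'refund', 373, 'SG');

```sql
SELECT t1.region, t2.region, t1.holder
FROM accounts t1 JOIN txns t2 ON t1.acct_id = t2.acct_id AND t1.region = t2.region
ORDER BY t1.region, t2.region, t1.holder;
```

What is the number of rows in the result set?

6

INNER JOIN keeps only pairs where the ON condition holds.
Matching on t1.acct_id = t2.acct_id AND t1.region = t2.region. A NULL in a compared column never satisfies the condition.
Matched pairs: 6.
Total: 6 rows.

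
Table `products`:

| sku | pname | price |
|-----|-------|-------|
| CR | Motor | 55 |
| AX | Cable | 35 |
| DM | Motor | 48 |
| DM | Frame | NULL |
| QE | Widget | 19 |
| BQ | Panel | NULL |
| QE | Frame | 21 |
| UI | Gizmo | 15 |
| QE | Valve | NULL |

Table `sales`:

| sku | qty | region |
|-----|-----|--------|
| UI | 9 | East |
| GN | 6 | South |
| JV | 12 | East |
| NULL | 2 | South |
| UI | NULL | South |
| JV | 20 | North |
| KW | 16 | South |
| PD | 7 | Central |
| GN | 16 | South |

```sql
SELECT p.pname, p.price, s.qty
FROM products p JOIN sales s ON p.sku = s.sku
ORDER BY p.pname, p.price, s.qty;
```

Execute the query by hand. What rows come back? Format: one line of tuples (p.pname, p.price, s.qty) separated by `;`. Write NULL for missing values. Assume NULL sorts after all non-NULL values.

INNER JOIN keeps only pairs where the ON condition holds.
Matching on p.sku = s.sku. A NULL in a compared column never satisfies the condition.
Matched pairs: 2.

(Gizmo, 15, 9); (Gizmo, 15, NULL)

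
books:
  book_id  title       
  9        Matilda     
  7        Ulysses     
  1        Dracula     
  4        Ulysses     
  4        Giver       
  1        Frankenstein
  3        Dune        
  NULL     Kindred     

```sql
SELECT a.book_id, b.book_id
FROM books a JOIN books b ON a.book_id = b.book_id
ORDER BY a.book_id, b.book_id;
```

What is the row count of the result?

11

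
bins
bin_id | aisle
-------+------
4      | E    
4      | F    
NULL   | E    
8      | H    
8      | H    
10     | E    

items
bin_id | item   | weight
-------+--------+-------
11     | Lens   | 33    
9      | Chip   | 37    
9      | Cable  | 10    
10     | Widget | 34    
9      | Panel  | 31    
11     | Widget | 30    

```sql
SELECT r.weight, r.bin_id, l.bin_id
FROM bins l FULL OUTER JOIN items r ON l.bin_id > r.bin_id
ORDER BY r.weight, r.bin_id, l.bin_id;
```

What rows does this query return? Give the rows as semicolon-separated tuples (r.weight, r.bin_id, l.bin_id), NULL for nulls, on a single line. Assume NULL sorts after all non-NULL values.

FULL OUTER JOIN keeps every row from both sides; unmatched rows get NULL for the other side's columns.
Matching on l.bin_id > r.bin_id. A NULL in a compared column never satisfies the condition.
- l row (bin_id=4): no match → kept, r columns NULL.
- l row (bin_id=4): no match → kept, r columns NULL.
- l row (bin_id=NULL): no match → kept, r columns NULL.
- l row (bin_id=8): no match → kept, r columns NULL.
- l row (bin_id=8): no match → kept, r columns NULL.
- l row (bin_id=10): matches 3 r row(s) → 3 output row(s).
- plus 3 unmatched r row(s), each kept with NULL l columns.

(10, 9, 10); (30, 11, NULL); (31, 9, 10); (33, 11, NULL); (34, 10, NULL); (37, 9, 10); (NULL, NULL, 4); (NULL, NULL, 4); (NULL, NULL, 8); (NULL, NULL, 8); (NULL, NULL, NULL)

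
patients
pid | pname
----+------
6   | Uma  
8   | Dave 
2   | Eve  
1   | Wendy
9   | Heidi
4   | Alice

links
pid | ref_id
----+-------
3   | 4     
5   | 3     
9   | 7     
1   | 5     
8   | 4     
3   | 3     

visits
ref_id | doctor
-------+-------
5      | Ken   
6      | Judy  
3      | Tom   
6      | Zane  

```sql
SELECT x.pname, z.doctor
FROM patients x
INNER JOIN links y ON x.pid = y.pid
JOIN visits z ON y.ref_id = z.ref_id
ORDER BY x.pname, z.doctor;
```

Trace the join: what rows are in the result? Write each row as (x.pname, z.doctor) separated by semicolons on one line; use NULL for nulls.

(Wendy, Ken)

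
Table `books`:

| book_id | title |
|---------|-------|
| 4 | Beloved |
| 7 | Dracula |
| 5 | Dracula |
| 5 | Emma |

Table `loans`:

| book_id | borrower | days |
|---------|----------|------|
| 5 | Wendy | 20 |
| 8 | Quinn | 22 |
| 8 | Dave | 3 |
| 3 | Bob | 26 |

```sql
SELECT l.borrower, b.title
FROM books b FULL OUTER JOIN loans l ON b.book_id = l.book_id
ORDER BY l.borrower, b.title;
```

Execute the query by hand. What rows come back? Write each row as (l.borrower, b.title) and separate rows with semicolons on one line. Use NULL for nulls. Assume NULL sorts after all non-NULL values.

(Bob, NULL); (Dave, NULL); (Quinn, NULL); (Wendy, Dracula); (Wendy, Emma); (NULL, Beloved); (NULL, Dracula)

FULL OUTER JOIN keeps every row from both sides; unmatched rows get NULL for the other side's columns.
Matching on b.book_id = l.book_id.
- b row (book_id=4): no match → kept, l columns NULL.
- b row (book_id=7): no match → kept, l columns NULL.
- b row (book_id=5): matches 1 l row(s) → 1 output row(s).
- b row (book_id=5): matches 1 l row(s) → 1 output row(s).
- 3 l row(s) had no b match → kept, b columns NULL.
After projecting and ordering:
l.borrower | b.title
Bob | NULL
Dave | NULL
Quinn | NULL
Wendy | Dracula
Wendy | Emma
NULL | Beloved
NULL | Dracula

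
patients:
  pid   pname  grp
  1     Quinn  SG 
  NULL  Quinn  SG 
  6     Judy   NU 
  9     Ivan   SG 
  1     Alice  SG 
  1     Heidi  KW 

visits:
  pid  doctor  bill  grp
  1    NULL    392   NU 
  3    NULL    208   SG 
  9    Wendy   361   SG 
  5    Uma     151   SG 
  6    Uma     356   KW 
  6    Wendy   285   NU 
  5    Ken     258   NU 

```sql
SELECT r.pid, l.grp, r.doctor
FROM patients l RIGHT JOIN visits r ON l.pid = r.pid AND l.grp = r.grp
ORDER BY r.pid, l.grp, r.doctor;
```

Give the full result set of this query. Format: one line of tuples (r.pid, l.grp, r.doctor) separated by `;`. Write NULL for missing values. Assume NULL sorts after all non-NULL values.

(1, NULL, NULL); (3, NULL, NULL); (5, NULL, Ken); (5, NULL, Uma); (6, NU, Wendy); (6, NULL, Uma); (9, SG, Wendy)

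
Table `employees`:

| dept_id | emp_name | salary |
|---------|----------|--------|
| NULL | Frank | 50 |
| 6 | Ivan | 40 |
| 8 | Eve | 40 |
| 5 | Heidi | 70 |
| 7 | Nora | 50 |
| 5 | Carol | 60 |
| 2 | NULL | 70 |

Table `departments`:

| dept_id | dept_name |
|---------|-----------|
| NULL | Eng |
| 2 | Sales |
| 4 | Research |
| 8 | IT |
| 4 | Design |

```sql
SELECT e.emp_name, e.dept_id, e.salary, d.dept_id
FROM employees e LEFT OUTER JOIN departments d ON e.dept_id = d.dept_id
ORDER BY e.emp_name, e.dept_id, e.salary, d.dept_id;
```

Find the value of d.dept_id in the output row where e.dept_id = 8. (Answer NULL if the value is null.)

8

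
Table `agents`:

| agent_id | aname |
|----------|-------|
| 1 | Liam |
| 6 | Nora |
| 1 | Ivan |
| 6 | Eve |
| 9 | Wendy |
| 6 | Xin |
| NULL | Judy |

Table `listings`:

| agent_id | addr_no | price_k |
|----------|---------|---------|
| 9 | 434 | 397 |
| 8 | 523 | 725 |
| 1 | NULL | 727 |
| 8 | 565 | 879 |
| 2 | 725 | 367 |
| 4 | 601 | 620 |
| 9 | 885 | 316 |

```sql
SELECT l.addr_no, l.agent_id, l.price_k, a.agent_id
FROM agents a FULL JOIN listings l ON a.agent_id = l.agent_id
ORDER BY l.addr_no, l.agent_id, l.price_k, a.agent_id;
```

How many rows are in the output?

12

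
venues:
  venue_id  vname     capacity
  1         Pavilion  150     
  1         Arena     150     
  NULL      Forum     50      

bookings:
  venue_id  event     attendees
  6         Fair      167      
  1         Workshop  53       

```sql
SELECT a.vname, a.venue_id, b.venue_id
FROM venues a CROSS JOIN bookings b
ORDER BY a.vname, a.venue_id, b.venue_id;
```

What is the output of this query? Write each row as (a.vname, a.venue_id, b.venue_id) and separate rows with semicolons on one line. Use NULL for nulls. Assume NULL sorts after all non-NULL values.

(Arena, 1, 1); (Arena, 1, 6); (Forum, NULL, 1); (Forum, NULL, 6); (Pavilion, 1, 1); (Pavilion, 1, 6)

CROSS JOIN pairs every row of `venues` with every row of `bookings`: 3 × 2 = 6 rows.
After projecting and ordering:
a.vname | a.venue_id | b.venue_id
Arena | 1 | 1
Arena | 1 | 6
Forum | NULL | 1
Forum | NULL | 6
Pavilion | 1 | 1
Pavilion | 1 | 6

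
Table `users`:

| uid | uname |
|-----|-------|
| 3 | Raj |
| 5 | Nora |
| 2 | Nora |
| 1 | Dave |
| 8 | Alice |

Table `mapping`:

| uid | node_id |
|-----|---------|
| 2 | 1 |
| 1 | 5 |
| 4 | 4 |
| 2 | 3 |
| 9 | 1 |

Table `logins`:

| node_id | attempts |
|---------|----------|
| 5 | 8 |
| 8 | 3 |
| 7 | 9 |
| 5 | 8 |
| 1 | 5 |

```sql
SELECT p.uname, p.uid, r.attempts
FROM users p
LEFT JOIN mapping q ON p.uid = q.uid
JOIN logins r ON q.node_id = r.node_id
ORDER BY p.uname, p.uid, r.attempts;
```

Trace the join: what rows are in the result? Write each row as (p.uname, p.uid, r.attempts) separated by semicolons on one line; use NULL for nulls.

(Dave, 1, 8); (Dave, 1, 8); (Nora, 2, 5)

Joins associate left-to-right: users LEFT JOIN mapping on uid gives 6 intermediate row(s).
Then INNER JOIN `logins r` on node_id: keep only rows whose q.node_id appears in r.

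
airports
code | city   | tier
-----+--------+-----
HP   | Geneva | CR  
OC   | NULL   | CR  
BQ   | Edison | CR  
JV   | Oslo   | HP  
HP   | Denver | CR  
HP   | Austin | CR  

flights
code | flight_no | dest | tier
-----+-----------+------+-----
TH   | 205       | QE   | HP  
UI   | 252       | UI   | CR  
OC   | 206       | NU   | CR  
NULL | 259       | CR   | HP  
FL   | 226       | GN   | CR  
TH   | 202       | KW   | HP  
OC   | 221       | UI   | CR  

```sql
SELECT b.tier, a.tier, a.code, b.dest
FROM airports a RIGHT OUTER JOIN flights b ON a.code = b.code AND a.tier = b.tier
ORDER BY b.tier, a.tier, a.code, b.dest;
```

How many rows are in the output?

7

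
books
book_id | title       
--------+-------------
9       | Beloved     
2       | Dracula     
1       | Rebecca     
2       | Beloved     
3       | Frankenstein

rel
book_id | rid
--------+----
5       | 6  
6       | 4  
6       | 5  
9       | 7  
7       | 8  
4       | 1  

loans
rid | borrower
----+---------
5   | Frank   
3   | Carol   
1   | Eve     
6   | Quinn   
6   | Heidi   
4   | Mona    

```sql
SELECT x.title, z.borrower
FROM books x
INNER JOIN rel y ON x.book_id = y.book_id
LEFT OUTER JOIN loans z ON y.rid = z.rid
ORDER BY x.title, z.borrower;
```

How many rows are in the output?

1

Evaluate left to right. First `books x INNER JOIN rel y` on book_id: 1 row(s).
Then LEFT JOIN `loans z` on rid: each of those 1 rows is kept; rows whose y.rid has no match in z get NULL for z's columns.
Result: 1 row(s).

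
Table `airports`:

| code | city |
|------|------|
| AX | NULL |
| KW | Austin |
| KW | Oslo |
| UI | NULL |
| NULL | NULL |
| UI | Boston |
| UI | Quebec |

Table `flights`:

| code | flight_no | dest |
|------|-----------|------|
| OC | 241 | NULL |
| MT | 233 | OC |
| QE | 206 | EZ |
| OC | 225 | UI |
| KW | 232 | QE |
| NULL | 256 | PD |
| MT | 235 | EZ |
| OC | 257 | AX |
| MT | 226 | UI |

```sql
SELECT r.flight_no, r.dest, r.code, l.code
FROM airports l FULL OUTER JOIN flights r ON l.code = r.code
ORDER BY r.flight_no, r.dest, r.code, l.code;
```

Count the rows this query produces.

FULL OUTER JOIN keeps every row from both sides; unmatched rows get NULL for the other side's columns.
Matching on l.code = r.code. A NULL in a compared column never satisfies the condition.
- l row (code=AX): no match → kept, r columns NULL.
- l row (code=KW): matches 1 r row(s) → 1 output row(s).
- l row (code=KW): matches 1 r row(s) → 1 output row(s).
- l row (code=UI): no match → kept, r columns NULL.
- l row (code=NULL): no match → kept, r columns NULL.
- l row (code=UI): no match → kept, r columns NULL.
- l row (code=UI): no match → kept, r columns NULL.
- 8 row(s) from r found no l partner → padded with NULL.
Total: 2 matched + 13 padded = 15 rows.

15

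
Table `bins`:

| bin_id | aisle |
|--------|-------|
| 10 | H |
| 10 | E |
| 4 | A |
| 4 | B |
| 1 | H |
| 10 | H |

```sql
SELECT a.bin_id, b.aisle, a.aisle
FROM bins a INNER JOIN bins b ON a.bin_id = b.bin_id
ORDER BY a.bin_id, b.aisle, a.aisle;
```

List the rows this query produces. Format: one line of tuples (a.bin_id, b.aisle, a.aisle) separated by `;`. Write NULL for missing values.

INNER JOIN keeps only pairs where the ON condition holds.
Matching on a.bin_id = b.bin_id.
- a row (bin_id=10): matches 3 b row(s) → 3 output row(s).
- a row (bin_id=10): matches 3 b row(s) → 3 output row(s).
- a row (bin_id=4): matches 2 b row(s) → 2 output row(s).
- a row (bin_id=4): matches 2 b row(s) → 2 output row(s).
- a row (bin_id=1): matches 1 b row(s) → 1 output row(s).
- a row (bin_id=10): matches 3 b row(s) → 3 output row(s).

(1, H, H); (4, A, A); (4, A, B); (4, B, A); (4, B, B); (10, E, E); (10, E, H); (10, E, H); (10, H, E); (10, H, E); (10, H, H); (10, H, H); (10, H, H); (10, H, H)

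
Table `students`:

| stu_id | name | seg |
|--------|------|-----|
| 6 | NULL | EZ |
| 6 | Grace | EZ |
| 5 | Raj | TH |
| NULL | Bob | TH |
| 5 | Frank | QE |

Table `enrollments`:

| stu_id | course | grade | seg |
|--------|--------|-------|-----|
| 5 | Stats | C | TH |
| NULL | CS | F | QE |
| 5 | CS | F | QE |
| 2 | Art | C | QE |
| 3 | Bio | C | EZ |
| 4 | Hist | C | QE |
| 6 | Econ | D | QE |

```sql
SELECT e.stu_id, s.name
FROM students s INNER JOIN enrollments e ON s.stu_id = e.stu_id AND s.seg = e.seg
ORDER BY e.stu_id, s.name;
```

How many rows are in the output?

2

INNER JOIN keeps only pairs where the ON condition holds.
Matching on s.stu_id = e.stu_id AND s.seg = e.seg. A NULL in a compared column never satisfies the condition.
- s row (stu_id=6, seg=EZ): no match → dropped.
- s row (stu_id=6, seg=EZ): no match → dropped.
- s row (stu_id=5, seg=TH): matches 1 e row(s) → 1 output row(s).
- s row (stu_id=NULL, seg=TH): no match → dropped.
- s row (stu_id=5, seg=QE): matches 1 e row(s) → 1 output row(s).
Total: 2 rows.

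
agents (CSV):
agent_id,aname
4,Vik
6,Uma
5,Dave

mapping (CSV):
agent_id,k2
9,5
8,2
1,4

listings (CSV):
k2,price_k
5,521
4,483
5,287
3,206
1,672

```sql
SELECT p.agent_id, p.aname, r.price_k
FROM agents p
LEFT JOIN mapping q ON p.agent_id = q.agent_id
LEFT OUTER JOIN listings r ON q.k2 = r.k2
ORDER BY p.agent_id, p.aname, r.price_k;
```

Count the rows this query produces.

Step 1 — p LEFT JOIN q on agent_id → 3 row(s).
Then LEFT JOIN `listings r` on k2: each of those 3 rows is kept; rows whose q.k2 has no match in r get NULL for r's columns.
Result: 3 row(s).

3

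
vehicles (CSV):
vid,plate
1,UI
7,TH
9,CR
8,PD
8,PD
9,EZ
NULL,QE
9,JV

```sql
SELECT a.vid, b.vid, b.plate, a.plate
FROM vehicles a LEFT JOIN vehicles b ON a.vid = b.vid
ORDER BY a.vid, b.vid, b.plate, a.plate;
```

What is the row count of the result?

LEFT JOIN keeps every row from `vehicles a`; unmatched rows get NULL for `vehicles b`'s columns.
Matching on a.vid = b.vid. A NULL in a compared column never satisfies the condition.
- a[0] vid=1 → 1 match(es) in b → 1 row(s).
- a[1] vid=7 → 1 match(es) in b → 1 row(s).
- a[2] vid=9 → 3 match(es) in b → 3 row(s).
- a[3] vid=8 → 2 match(es) in b → 2 row(s).
- a[4] vid=8 → 2 match(es) in b → 2 row(s).
- a[5] vid=9 → 3 match(es) in b → 3 row(s).
- a[6] vid=NULL → no match; kept with NULLs on the b side.
- a[7] vid=9 → 3 match(es) in b → 3 row(s).
Total: 15 matched + 1 padded = 16 rows.

16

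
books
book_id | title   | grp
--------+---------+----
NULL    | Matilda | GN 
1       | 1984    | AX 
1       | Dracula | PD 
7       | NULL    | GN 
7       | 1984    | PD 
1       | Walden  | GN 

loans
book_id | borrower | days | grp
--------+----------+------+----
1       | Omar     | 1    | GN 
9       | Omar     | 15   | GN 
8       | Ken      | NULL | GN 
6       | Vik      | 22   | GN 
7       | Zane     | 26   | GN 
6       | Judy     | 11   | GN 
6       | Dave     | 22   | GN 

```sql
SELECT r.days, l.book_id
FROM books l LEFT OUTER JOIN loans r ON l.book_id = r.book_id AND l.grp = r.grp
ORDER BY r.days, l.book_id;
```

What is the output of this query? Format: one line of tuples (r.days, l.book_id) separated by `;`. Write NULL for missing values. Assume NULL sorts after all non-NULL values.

(1, 1); (26, 7); (NULL, 1); (NULL, 1); (NULL, 7); (NULL, NULL)

LEFT JOIN keeps every row from `books`; unmatched rows get NULL for `loans`'s columns.
Matching on l.book_id = r.book_id AND l.grp = r.grp. A NULL in a compared column never satisfies the condition.
- book_id=NULL, grp=GN: no r row matches, row kept with r columns NULL.
- book_id=1, grp=AX: no r row matches, row kept with r columns NULL.
- book_id=1, grp=PD: no r row matches, row kept with r columns NULL.
- book_id=7, grp=GN: 1 matching r row(s), so 1 row(s) emitted.
- book_id=7, grp=PD: no r row matches, row kept with r columns NULL.
- book_id=1, grp=GN: 1 matching r row(s), so 1 row(s) emitted.
After projecting and ordering:
r.days | l.book_id
1 | 1
26 | 7
NULL | 1
NULL | 1
NULL | 7
NULL | NULL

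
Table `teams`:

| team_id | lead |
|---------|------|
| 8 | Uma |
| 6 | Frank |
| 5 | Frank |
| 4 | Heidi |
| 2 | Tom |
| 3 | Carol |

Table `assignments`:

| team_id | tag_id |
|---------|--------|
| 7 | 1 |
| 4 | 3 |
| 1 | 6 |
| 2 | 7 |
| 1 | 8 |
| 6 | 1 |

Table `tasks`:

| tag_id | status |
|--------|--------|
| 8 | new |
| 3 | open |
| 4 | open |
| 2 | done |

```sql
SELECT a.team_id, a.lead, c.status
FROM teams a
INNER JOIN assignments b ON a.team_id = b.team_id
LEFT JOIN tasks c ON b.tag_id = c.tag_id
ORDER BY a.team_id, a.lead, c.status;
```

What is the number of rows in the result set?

Joins associate left-to-right: teams INNER JOIN assignments on team_id gives 3 intermediate row(s).
Then LEFT JOIN `tasks c` on tag_id: each of those 3 rows is kept; rows whose b.tag_id has no match in c get NULL for c's columns.
Result: 3 row(s).

3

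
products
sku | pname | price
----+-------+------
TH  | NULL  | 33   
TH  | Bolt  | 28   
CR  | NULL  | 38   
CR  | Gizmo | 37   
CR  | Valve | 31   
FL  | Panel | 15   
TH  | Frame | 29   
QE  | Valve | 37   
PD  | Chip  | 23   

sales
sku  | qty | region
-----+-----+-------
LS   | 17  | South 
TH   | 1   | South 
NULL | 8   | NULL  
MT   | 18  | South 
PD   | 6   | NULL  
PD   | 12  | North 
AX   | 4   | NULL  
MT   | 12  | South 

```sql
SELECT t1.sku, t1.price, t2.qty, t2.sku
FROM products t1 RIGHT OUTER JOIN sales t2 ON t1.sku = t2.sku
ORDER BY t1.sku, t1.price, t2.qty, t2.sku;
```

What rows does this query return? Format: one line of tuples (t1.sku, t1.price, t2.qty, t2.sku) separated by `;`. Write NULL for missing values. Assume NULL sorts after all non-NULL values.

RIGHT JOIN keeps every row from `sales`; unmatched rows get NULL for `products`'s columns.
Matching on t1.sku = t2.sku. A NULL in a compared column never satisfies the condition.
Matched pairs: 5; unmatched t2 rows kept: 5.

(PD, 23, 6, PD); (PD, 23, 12, PD); (TH, 28, 1, TH); (TH, 29, 1, TH); (TH, 33, 1, TH); (NULL, NULL, 4, AX); (NULL, NULL, 8, NULL); (NULL, NULL, 12, MT); (NULL, NULL, 17, LS); (NULL, NULL, 18, MT)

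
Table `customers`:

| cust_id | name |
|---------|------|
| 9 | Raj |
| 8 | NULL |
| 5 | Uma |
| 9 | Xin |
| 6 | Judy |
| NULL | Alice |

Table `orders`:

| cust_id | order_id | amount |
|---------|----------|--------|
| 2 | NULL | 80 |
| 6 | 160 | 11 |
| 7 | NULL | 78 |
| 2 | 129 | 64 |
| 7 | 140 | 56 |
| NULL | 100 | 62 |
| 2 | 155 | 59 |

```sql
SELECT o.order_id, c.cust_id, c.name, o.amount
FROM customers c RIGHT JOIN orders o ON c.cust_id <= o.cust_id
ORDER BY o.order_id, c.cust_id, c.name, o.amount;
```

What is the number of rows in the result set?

10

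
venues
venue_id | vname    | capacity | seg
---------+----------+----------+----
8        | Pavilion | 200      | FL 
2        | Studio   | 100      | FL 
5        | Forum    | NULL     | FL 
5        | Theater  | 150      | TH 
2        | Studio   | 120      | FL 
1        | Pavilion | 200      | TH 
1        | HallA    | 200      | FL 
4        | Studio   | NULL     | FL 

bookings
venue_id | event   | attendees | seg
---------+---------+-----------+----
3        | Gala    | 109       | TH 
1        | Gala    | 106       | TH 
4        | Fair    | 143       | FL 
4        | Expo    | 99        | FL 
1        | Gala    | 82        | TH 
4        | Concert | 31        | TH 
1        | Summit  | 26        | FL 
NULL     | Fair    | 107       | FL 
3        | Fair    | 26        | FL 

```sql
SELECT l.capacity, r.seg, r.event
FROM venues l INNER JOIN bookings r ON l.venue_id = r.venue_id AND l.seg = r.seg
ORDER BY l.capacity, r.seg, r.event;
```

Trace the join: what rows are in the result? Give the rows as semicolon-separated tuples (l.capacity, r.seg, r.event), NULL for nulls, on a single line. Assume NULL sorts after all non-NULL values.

(200, FL, Summit); (200, TH, Gala); (200, TH, Gala); (NULL, FL, Expo); (NULL, FL, Fair)

INNER JOIN keeps only pairs where the ON condition holds.
Matching on l.venue_id = r.venue_id AND l.seg = r.seg. A NULL in a compared column never satisfies the condition.
Matched pairs: 5.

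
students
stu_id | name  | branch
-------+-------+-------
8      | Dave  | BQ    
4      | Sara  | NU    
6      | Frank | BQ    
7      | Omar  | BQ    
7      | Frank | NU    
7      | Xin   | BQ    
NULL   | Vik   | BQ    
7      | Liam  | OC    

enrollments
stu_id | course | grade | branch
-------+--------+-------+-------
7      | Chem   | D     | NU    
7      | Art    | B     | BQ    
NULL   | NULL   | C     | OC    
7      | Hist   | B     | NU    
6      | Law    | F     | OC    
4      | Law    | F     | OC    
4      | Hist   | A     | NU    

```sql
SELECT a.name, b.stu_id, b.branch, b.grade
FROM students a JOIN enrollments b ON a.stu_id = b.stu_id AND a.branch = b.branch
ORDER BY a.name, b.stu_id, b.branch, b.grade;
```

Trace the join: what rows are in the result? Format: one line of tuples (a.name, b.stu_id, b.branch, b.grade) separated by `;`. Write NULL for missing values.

INNER JOIN keeps only pairs where the ON condition holds.
Matching on a.stu_id = b.stu_id AND a.branch = b.branch. A NULL in a compared column never satisfies the condition.
- a (stu_id=8, branch=BQ) has no partner → excluded.
- a (stu_id=4, branch=NU) pairs with 1 row(s) of b.
- a (stu_id=6, branch=BQ) has no partner → excluded.
- a (stu_id=7, branch=BQ) pairs with 1 row(s) of b.
- a (stu_id=7, branch=NU) pairs with 2 row(s) of b.
- a (stu_id=7, branch=BQ) pairs with 1 row(s) of b.
- a (stu_id=NULL, branch=BQ) has no partner → excluded.
- a (stu_id=7, branch=OC) has no partner → excluded.
After projecting and ordering:
a.name | b.stu_id | b.branch | b.grade
Frank | 7 | NU | B
Frank | 7 | NU | D
Omar | 7 | BQ | B
Sara | 4 | NU | A
Xin | 7 | BQ | B

(Frank, 7, NU, B); (Frank, 7, NU, D); (Omar, 7, BQ, B); (Sara, 4, NU, A); (Xin, 7, BQ, B)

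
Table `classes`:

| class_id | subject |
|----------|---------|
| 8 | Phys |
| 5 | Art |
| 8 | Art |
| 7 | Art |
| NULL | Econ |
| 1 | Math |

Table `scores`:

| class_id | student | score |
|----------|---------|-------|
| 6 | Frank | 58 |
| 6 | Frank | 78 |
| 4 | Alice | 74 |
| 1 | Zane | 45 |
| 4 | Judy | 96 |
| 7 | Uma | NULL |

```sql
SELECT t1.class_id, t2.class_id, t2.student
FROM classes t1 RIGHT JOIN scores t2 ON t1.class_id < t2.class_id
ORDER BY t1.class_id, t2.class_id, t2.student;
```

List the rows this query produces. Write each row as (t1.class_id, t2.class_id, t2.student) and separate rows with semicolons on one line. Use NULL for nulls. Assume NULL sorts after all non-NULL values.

(1, 4, Alice); (1, 4, Judy); (1, 6, Frank); (1, 6, Frank); (1, 7, Uma); (5, 6, Frank); (5, 6, Frank); (5, 7, Uma); (NULL, 1, Zane)

RIGHT JOIN keeps every row from `scores`; unmatched rows get NULL for `classes`'s columns.
Matching on t1.class_id < t2.class_id. A NULL in a compared column never satisfies the condition.
Matched pairs: 8; unmatched t2 rows kept: 1.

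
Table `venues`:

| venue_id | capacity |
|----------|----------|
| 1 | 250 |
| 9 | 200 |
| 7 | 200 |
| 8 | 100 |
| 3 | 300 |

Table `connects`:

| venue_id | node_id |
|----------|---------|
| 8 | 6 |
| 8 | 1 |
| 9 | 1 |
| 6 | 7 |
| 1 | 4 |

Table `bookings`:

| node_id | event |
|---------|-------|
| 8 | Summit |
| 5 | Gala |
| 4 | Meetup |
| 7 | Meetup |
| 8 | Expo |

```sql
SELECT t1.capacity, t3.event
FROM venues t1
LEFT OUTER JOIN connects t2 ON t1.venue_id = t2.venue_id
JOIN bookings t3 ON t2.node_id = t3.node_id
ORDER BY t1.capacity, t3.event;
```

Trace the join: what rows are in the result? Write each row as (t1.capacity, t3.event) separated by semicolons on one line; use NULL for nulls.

(250, Meetup)

Joins associate left-to-right: venues LEFT JOIN connects on venue_id gives 6 intermediate row(s).
Then INNER JOIN `bookings t3` on node_id: keep only rows whose t2.node_id appears in t3.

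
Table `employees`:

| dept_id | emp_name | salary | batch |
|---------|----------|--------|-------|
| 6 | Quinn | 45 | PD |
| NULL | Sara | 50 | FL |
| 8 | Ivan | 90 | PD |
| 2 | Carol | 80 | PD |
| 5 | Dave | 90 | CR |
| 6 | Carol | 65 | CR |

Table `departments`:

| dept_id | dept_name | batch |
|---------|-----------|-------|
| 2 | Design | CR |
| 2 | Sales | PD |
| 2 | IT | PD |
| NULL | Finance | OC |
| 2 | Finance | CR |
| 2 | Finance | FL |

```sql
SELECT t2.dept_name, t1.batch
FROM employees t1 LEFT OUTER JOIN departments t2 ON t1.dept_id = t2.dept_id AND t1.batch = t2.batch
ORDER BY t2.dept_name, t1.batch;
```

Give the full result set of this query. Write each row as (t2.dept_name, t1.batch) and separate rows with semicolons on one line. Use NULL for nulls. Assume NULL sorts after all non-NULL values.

LEFT JOIN keeps every row from `employees`; unmatched rows get NULL for `departments`'s columns.
Matching on t1.dept_id = t2.dept_id AND t1.batch = t2.batch. A NULL in a compared column never satisfies the condition.
- t1 row (dept_id=6, batch=PD): no match → kept, t2 columns NULL.
- t1 row (dept_id=NULL, batch=FL): no match → kept, t2 columns NULL.
- t1 row (dept_id=8, batch=PD): no match → kept, t2 columns NULL.
- t1 row (dept_id=2, batch=PD): matches 2 t2 row(s) → 2 output row(s).
- t1 row (dept_id=5, batch=CR): no match → kept, t2 columns NULL.
- t1 row (dept_id=6, batch=CR): no match → kept, t2 columns NULL.
After projecting and ordering:
t2.dept_name | t1.batch
IT | PD
Sales | PD
NULL | CR
NULL | CR
NULL | FL
NULL | PD
NULL | PD

(IT, PD); (Sales, PD); (NULL, CR); (NULL, CR); (NULL, FL); (NULL, PD); (NULL, PD)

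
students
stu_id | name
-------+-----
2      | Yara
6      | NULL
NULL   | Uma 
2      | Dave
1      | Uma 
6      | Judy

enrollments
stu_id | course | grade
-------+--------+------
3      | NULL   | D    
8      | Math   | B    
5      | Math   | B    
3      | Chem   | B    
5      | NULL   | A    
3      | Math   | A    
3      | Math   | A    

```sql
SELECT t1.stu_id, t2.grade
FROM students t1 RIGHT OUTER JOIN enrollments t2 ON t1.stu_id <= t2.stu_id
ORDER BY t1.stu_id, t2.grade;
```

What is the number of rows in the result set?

23

RIGHT JOIN keeps every row from `enrollments`; unmatched rows get NULL for `students`'s columns.
Matching on t1.stu_id <= t2.stu_id. A NULL in a compared column never satisfies the condition.
- t1[0] stu_id=2 → 7 match(es) in t2 → 7 row(s).
- t1[1] stu_id=6 → 1 match(es) in t2 → 1 row(s).
- t1[2] stu_id=NULL → no match.
- t1[3] stu_id=2 → 7 match(es) in t2 → 7 row(s).
- t1[4] stu_id=1 → 7 match(es) in t2 → 7 row(s).
- t1[5] stu_id=6 → 1 match(es) in t2 → 1 row(s).
- every t2 row matched at least one t1 row.
Total: 23 rows.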